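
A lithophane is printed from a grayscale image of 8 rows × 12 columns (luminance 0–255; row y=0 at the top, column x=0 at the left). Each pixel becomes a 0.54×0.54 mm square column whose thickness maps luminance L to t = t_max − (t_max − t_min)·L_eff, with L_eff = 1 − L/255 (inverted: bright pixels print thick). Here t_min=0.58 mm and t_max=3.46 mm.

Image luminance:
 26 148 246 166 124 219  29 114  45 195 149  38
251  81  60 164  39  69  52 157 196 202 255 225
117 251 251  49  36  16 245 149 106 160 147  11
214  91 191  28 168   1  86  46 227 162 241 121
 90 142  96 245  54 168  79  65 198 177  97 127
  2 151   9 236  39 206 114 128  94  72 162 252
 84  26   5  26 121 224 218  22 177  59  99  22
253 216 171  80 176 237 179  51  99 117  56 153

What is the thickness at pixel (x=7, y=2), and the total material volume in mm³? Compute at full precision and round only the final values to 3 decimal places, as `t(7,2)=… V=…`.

t(7,2)=2.263 V=56.540

span = t_max - t_min = 3.46 - 0.58 = 2.880
L(7,2) = 149, L_eff = 1 - 149/255 = 0.415686 (inverted)
t(7,2) = 3.46 - 2.880·0.415686 = 2.263
Σt over all 8·12 pixels = 412032/2125 ≈ 193.8974118
V = pitch²·Σt = 0.54²·412032/2125 = 56.540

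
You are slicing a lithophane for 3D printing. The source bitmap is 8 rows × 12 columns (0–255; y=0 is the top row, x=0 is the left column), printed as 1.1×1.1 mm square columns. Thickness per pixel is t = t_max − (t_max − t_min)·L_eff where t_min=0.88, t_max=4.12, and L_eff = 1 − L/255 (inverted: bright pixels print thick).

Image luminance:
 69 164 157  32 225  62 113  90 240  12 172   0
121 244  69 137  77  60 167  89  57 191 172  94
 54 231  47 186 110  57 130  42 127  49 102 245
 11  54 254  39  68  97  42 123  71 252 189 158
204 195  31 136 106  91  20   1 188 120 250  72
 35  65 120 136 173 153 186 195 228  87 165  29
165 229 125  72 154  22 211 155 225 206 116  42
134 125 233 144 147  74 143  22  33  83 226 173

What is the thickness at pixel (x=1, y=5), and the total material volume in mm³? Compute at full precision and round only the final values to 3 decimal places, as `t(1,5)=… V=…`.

span = t_max - t_min = 4.12 - 0.88 = 3.240
L(1,5) = 65, L_eff = 1 - 65/255 = 0.745098 (inverted)
t(1,5) = 4.12 - 3.240·0.745098 = 1.706
Σt over all 8·12 pixels = 498039/2125 ≈ 234.3712941
V = pitch²·Σt = 1.1²·498039/2125 = 283.589

t(1,5)=1.706 V=283.589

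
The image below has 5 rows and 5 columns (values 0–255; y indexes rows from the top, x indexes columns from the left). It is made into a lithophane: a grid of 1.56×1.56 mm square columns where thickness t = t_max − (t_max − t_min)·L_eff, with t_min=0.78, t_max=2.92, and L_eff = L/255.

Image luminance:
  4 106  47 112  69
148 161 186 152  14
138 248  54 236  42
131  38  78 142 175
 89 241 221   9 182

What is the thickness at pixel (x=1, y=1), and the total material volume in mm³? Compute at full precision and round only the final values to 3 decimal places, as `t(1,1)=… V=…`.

span = t_max - t_min = 2.92 - 0.78 = 2.140
L(1,1) = 161, L_eff = 161/255 = 0.631373
t(1,1) = 2.92 - 2.140·0.631373 = 1.569
Σt over all 5·5 pixels = 607289/12750 ≈ 47.6305098
V = pitch²·Σt = 1.56²·607289/12750 = 115.914

t(1,1)=1.569 V=115.914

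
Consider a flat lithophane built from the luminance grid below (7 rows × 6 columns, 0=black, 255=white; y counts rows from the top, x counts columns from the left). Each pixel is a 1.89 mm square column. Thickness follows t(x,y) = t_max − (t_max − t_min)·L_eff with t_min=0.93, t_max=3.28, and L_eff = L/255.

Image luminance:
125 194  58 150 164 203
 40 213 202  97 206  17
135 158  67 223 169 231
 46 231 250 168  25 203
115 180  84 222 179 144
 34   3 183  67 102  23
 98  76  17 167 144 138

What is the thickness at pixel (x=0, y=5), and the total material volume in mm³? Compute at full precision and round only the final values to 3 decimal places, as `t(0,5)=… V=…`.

span = t_max - t_min = 3.28 - 0.93 = 2.350
L(0,5) = 34, L_eff = 34/255 = 0.133333
t(0,5) = 3.28 - 2.350·0.133333 = 2.967
Σt over all 7·6 pixels = 441679/5100 ≈ 86.6037255
V = pitch²·Σt = 1.89²·441679/5100 = 309.357

t(0,5)=2.967 V=309.357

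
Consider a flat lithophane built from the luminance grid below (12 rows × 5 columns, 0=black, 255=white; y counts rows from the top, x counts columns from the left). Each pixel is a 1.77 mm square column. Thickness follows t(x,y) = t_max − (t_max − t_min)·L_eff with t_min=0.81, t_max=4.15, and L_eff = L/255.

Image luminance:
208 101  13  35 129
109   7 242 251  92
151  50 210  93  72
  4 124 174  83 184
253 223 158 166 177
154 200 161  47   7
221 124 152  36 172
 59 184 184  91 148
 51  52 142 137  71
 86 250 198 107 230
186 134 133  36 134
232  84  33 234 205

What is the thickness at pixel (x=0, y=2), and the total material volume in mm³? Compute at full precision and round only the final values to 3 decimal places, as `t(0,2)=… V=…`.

t(0,2)=2.172 V=452.470

span = t_max - t_min = 4.15 - 0.81 = 3.340
L(0,2) = 151, L_eff = 151/255 = 0.592157
t(0,2) = 4.15 - 3.340·0.592157 = 2.172
Σt over all 12·5 pixels = 920711/6375 ≈ 144.4252549
V = pitch²·Σt = 1.77²·920711/6375 = 452.470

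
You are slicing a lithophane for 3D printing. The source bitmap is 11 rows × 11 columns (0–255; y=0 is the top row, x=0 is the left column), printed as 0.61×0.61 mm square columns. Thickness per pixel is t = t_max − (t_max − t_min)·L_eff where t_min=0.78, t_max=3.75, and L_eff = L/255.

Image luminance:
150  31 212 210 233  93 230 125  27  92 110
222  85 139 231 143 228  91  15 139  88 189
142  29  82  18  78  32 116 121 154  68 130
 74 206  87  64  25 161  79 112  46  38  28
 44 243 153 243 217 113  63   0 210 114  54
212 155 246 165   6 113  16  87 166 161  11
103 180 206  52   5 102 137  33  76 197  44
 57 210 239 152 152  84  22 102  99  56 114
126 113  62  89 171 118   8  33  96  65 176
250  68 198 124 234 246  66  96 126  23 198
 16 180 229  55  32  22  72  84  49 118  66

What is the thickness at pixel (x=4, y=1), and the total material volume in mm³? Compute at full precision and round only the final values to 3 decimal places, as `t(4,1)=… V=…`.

t(4,1)=2.084 V=109.050

span = t_max - t_min = 3.75 - 0.78 = 2.970
L(4,1) = 143, L_eff = 143/255 = 0.560784
t(4,1) = 3.75 - 2.970·0.560784 = 2.084
Σt over all 11·11 pixels = 2491071/8500 ≈ 293.0671765
V = pitch²·Σt = 0.61²·2491071/8500 = 109.050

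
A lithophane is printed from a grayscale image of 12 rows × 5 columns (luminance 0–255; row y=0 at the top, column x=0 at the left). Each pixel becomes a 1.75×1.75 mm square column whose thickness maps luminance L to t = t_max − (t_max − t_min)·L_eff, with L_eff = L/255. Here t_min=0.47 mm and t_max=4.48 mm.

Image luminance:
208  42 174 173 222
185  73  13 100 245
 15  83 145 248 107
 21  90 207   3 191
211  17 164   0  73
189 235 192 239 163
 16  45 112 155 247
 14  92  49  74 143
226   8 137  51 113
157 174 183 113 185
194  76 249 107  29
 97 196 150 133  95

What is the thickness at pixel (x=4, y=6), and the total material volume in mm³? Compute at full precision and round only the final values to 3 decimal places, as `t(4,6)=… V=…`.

t(4,6)=0.596 V=454.878

span = t_max - t_min = 4.48 - 0.47 = 4.010
L(4,6) = 247, L_eff = 247/255 = 0.968627
t(4,6) = 4.48 - 4.010·0.968627 = 0.596
Σt over all 12·5 pixels = 946888/6375 ≈ 148.5314510
V = pitch²·Σt = 1.75²·946888/6375 = 454.878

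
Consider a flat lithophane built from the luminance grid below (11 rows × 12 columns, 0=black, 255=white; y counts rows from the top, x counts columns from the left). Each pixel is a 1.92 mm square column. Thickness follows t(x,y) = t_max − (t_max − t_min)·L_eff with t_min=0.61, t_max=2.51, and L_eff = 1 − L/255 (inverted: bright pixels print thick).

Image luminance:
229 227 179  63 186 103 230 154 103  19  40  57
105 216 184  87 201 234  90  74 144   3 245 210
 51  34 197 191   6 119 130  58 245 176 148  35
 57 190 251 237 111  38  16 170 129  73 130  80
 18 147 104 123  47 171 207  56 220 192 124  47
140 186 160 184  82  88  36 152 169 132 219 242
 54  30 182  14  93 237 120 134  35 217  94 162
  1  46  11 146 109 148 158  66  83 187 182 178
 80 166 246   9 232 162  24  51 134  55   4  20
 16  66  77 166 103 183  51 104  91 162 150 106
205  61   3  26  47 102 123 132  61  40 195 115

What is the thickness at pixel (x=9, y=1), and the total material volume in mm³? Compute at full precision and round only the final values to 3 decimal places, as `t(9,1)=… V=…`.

t(9,1)=0.632 V=729.604

span = t_max - t_min = 2.51 - 0.61 = 1.900
L(9,1) = 3, L_eff = 1 - 3/255 = 0.988235 (inverted)
t(9,1) = 2.51 - 1.900·0.988235 = 0.632
Σt over all 11·12 pixels = 16823/85 ≈ 197.9176471
V = pitch²·Σt = 1.92²·16823/85 = 729.604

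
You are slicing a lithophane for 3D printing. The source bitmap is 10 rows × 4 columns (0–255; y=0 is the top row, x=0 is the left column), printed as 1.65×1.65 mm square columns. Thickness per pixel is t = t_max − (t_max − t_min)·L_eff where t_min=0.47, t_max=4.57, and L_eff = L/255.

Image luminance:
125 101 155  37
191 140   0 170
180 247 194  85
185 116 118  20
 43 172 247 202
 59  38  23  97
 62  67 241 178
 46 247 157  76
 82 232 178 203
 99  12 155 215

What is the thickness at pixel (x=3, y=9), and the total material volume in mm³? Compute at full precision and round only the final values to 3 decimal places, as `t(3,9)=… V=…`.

t(3,9)=1.113 V=270.270

span = t_max - t_min = 4.57 - 0.47 = 4.100
L(3,9) = 215, L_eff = 215/255 = 0.843137
t(3,9) = 4.57 - 4.100·0.843137 = 1.113
Σt over all 10·4 pixels = 50629/510 ≈ 99.2725490
V = pitch²·Σt = 1.65²·50629/510 = 270.270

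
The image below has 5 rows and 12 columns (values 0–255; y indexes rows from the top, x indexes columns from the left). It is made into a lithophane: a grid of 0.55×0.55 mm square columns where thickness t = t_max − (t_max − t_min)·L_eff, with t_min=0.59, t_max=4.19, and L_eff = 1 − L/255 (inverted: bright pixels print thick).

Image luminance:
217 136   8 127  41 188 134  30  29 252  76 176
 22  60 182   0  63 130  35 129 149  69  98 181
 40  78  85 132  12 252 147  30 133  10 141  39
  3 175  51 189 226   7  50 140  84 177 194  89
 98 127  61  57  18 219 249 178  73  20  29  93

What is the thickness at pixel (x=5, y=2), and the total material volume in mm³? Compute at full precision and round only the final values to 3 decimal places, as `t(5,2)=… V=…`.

span = t_max - t_min = 4.19 - 0.59 = 3.600
L(5,2) = 252, L_eff = 1 - 252/255 = 0.011765 (inverted)
t(5,2) = 4.19 - 3.600·0.011765 = 4.148
Σt over all 5·12 pixels = 52473/425 ≈ 123.4658824
V = pitch²·Σt = 0.55²·52473/425 = 37.348

t(5,2)=4.148 V=37.348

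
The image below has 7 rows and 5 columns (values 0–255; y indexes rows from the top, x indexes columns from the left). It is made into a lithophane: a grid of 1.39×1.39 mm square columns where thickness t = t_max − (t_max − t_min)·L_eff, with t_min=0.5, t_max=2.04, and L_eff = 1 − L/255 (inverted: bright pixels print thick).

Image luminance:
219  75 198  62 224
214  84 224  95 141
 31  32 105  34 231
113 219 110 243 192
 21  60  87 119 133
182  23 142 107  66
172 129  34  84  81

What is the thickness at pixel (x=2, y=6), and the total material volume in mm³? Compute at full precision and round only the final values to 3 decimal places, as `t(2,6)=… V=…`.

t(2,6)=0.705 V=83.822

span = t_max - t_min = 2.04 - 0.5 = 1.540
L(2,6) = 34, L_eff = 1 - 34/255 = 0.866667 (inverted)
t(2,6) = 2.04 - 1.540·0.866667 = 0.705
Σt over all 7·5 pixels = 553147/12750 ≈ 43.3840784
V = pitch²·Σt = 1.39²·553147/12750 = 83.822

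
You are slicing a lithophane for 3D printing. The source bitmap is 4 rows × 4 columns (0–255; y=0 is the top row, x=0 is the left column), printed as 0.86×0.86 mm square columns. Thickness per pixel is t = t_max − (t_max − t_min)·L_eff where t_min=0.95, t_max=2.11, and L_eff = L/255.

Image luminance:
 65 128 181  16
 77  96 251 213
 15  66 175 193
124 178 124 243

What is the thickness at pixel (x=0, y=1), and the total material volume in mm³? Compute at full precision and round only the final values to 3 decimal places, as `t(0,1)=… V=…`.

t(0,1)=1.760 V=17.752

span = t_max - t_min = 2.11 - 0.95 = 1.160
L(0,1) = 77, L_eff = 77/255 = 0.301961
t(0,1) = 2.11 - 1.160·0.301961 = 1.760
Σt over all 4·4 pixels = 10201/425 ≈ 24.0023529
V = pitch²·Σt = 0.86²·10201/425 = 17.752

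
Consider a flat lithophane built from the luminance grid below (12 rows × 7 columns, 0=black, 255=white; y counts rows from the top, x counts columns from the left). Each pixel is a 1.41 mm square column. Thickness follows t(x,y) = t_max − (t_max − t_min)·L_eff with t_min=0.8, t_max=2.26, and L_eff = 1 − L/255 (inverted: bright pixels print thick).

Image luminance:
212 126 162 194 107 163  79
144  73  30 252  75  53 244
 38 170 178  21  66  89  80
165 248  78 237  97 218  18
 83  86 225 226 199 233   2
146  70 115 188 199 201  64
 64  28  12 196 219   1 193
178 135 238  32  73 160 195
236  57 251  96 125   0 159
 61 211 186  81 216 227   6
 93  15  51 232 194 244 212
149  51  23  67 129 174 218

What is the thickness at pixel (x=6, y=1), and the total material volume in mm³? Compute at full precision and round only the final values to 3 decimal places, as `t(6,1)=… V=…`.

span = t_max - t_min = 2.26 - 0.8 = 1.460
L(6,1) = 244, L_eff = 1 - 244/255 = 0.043137 (inverted)
t(6,1) = 2.26 - 1.460·0.043137 = 2.197
Σt over all 12·7 pixels = 278361/2125 ≈ 130.9934118
V = pitch²·Σt = 1.41²·278361/2125 = 260.428

t(6,1)=2.197 V=260.428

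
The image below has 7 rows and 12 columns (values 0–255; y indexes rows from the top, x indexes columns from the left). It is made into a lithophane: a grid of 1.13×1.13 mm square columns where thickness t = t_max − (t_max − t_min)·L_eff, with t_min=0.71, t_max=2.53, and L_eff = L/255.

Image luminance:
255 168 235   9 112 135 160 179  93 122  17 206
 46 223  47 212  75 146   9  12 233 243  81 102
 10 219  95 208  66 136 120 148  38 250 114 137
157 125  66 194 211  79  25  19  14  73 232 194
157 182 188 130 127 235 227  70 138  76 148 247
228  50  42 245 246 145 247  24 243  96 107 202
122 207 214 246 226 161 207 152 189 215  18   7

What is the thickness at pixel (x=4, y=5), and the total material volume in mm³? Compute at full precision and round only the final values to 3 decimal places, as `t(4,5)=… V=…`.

span = t_max - t_min = 2.53 - 0.71 = 1.820
L(4,5) = 246, L_eff = 246/255 = 0.964706
t(4,5) = 2.53 - 1.820·0.964706 = 0.774
Σt over all 7·12 pixels = 272426/2125 ≈ 128.2004706
V = pitch²·Σt = 1.13²·272426/2125 = 163.699

t(4,5)=0.774 V=163.699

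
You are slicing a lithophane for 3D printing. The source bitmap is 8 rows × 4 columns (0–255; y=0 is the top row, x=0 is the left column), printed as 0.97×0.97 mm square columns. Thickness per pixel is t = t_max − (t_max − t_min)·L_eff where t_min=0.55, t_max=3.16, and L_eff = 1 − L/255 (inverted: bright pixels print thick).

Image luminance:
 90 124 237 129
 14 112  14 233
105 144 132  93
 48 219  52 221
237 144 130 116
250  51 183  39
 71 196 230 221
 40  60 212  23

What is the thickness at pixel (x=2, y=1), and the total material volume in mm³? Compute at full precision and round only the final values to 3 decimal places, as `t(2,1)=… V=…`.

span = t_max - t_min = 3.16 - 0.55 = 2.610
L(2,1) = 14, L_eff = 1 - 14/255 = 0.945098 (inverted)
t(2,1) = 3.16 - 2.610·0.945098 = 0.693
Σt over all 8·4 pixels = 51239/850 ≈ 60.2811765
V = pitch²·Σt = 0.97²·51239/850 = 56.719

t(2,1)=0.693 V=56.719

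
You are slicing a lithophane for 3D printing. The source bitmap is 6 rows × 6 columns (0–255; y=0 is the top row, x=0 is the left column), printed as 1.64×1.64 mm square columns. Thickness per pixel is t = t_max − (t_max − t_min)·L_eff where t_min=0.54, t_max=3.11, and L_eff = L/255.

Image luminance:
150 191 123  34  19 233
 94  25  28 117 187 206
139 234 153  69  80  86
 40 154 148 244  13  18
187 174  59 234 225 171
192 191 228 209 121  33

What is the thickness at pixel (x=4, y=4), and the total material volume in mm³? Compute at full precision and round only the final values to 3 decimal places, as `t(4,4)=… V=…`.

t(4,4)=0.842 V=170.770

span = t_max - t_min = 3.11 - 0.54 = 2.570
L(4,4) = 225, L_eff = 225/255 = 0.882353
t(4,4) = 3.11 - 2.570·0.882353 = 0.842
Σt over all 6·6 pixels = 539689/8500 ≈ 63.4928235
V = pitch²·Σt = 1.64²·539689/8500 = 170.770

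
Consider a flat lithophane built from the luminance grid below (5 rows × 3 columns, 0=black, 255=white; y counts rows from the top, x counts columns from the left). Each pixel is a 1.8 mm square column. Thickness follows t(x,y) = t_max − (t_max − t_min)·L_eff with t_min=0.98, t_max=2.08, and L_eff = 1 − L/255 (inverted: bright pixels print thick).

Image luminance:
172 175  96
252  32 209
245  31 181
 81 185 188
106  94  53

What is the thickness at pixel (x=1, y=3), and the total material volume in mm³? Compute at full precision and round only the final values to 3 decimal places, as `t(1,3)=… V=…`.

t(1,3)=1.778 V=76.979

span = t_max - t_min = 2.08 - 0.98 = 1.100
L(1,3) = 185, L_eff = 1 - 185/255 = 0.274510 (inverted)
t(1,3) = 2.08 - 1.100·0.274510 = 1.778
Σt over all 5·3 pixels = 4039/170 ≈ 23.7588235
V = pitch²·Σt = 1.8²·4039/170 = 76.979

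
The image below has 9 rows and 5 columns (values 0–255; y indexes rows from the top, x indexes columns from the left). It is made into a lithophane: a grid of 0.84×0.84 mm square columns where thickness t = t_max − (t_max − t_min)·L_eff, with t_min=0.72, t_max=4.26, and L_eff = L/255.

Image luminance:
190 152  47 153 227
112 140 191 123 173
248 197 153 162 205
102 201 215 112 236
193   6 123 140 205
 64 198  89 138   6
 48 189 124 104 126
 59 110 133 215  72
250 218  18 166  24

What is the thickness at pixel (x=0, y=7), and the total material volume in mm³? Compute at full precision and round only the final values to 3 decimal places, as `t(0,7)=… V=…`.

t(0,7)=3.441 V=72.994

span = t_max - t_min = 4.26 - 0.72 = 3.540
L(0,7) = 59, L_eff = 59/255 = 0.231373
t(0,7) = 4.26 - 3.540·0.231373 = 3.441
Σt over all 9·5 pixels = 219831/2125 ≈ 103.4498824
V = pitch²·Σt = 0.84²·219831/2125 = 72.994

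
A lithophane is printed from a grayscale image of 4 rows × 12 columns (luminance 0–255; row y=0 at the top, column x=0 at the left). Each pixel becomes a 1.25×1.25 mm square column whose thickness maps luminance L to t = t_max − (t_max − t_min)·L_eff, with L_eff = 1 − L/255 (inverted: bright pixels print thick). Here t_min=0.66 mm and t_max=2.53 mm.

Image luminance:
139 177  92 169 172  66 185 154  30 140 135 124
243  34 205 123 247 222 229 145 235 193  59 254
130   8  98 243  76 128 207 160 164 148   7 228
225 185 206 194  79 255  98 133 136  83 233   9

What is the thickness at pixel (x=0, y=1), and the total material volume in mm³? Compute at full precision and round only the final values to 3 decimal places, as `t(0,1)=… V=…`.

span = t_max - t_min = 2.53 - 0.66 = 1.870
L(0,1) = 243, L_eff = 1 - 243/255 = 0.047059 (inverted)
t(0,1) = 2.53 - 1.870·0.047059 = 2.442
Σt over all 4·12 pixels = 5071/60 ≈ 84.5166667
V = pitch²·Σt = 1.25²·5071/60 = 132.057

t(0,1)=2.442 V=132.057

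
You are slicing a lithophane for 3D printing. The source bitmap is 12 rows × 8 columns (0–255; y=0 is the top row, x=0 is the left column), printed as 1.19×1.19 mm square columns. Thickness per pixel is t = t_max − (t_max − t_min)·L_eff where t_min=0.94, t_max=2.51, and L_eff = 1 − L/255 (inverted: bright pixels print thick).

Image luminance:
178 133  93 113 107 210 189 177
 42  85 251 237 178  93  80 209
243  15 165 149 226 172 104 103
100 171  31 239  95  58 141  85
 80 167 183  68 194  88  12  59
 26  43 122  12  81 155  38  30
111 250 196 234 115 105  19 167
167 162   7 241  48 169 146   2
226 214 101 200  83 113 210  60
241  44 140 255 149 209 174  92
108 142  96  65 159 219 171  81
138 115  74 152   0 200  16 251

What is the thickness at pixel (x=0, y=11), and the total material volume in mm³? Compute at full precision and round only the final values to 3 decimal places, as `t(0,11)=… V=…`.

t(0,11)=1.790 V=236.485

span = t_max - t_min = 2.51 - 0.94 = 1.570
L(0,11) = 138, L_eff = 1 - 138/255 = 0.458824 (inverted)
t(0,11) = 2.51 - 1.570·0.458824 = 1.790
Σt over all 12·8 pixels = 4258439/25500 ≈ 166.9976078
V = pitch²·Σt = 1.19²·4258439/25500 = 236.485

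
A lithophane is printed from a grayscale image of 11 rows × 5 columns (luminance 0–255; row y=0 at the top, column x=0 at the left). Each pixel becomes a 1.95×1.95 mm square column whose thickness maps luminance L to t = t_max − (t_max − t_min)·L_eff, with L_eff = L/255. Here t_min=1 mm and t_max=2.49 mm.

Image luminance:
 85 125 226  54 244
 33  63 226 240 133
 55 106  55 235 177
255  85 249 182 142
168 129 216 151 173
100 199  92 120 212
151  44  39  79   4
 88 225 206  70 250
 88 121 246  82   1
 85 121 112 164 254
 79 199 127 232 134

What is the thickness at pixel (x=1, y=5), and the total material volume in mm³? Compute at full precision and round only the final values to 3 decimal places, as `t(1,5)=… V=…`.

span = t_max - t_min = 2.49 - 1 = 1.490
L(1,5) = 199, L_eff = 199/255 = 0.780392
t(1,5) = 2.49 - 1.490·0.780392 = 1.327
Σt over all 11·5 pixels = 390051/4250 ≈ 91.7767059
V = pitch²·Σt = 1.95²·390051/4250 = 348.981

t(1,5)=1.327 V=348.981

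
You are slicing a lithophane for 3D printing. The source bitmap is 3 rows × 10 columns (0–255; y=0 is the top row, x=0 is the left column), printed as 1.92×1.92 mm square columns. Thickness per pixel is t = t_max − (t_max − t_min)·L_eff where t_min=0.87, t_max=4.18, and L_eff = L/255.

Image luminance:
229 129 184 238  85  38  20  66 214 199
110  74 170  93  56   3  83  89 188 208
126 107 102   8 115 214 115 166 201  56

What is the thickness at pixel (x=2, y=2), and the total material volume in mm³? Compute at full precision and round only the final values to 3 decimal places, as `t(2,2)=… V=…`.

t(2,2)=2.856 V=285.896

span = t_max - t_min = 4.18 - 0.87 = 3.310
L(2,2) = 102, L_eff = 102/255 = 0.400000
t(2,2) = 4.18 - 3.310·0.400000 = 2.856
Σt over all 3·10 pixels = 988817/12750 ≈ 77.5542745
V = pitch²·Σt = 1.92²·988817/12750 = 285.896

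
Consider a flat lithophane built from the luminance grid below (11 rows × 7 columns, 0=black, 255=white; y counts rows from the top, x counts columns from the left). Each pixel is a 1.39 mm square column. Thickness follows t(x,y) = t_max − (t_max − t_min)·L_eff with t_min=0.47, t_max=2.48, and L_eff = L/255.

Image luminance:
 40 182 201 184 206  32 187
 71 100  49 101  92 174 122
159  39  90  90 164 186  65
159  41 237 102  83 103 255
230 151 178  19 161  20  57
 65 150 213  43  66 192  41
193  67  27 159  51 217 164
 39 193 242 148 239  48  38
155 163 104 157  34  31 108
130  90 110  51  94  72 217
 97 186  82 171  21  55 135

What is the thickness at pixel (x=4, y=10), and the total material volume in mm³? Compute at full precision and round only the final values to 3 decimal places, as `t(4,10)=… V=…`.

t(4,10)=2.314 V=229.025

span = t_max - t_min = 2.48 - 0.47 = 2.010
L(4,10) = 21, L_eff = 21/255 = 0.082353
t(4,10) = 2.48 - 2.010·0.082353 = 2.314
Σt over all 11·7 pixels = 251891/2125 ≈ 118.5369412
V = pitch²·Σt = 1.39²·251891/2125 = 229.025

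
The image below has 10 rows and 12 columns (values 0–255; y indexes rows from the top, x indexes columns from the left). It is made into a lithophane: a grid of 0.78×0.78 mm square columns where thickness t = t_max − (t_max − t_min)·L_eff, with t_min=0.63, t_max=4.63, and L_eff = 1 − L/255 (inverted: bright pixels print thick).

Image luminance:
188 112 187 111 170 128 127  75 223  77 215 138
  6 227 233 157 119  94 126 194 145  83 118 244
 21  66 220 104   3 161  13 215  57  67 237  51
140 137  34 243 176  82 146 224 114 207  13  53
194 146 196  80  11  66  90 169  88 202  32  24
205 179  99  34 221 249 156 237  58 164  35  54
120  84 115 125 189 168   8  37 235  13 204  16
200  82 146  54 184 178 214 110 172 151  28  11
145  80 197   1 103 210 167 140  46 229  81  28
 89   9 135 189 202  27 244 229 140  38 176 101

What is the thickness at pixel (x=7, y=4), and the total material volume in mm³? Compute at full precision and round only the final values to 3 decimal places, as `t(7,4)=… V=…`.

span = t_max - t_min = 4.63 - 0.63 = 4.000
L(7,4) = 169, L_eff = 1 - 169/255 = 0.337255 (inverted)
t(7,4) = 4.63 - 4.000·0.337255 = 3.281
Σt over all 10·12 pixels = 26586/85 ≈ 312.7764706
V = pitch²·Σt = 0.78²·26586/85 = 190.293

t(7,4)=3.281 V=190.293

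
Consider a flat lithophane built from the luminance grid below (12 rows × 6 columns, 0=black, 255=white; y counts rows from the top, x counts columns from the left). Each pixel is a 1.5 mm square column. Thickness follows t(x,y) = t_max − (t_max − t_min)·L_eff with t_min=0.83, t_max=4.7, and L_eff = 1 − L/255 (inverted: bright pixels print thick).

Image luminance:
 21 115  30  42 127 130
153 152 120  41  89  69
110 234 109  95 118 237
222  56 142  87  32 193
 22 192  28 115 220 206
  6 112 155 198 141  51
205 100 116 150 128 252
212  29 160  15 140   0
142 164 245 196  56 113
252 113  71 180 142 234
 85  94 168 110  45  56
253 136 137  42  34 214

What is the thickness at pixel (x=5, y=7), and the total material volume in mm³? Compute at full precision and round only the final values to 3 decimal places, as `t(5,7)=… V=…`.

span = t_max - t_min = 4.7 - 0.83 = 3.870
L(5,7) = 0, L_eff = 1 - 0/255 = 1.000000 (inverted)
t(5,7) = 4.7 - 3.870·1.000000 = 0.830
Σt over all 12·6 pixels = 195.726
V = pitch²·Σt = 1.5²·195.726 = 440.384

t(5,7)=0.830 V=440.384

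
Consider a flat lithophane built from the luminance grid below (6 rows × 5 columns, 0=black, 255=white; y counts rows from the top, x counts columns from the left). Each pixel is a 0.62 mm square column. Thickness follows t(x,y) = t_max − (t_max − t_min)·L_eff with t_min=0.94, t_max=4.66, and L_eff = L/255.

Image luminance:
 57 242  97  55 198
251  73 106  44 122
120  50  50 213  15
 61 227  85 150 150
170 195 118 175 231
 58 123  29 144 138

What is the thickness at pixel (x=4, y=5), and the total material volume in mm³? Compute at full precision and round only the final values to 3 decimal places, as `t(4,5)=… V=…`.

t(4,5)=2.647 V=32.727

span = t_max - t_min = 4.66 - 0.94 = 3.720
L(4,5) = 138, L_eff = 138/255 = 0.541176
t(4,5) = 4.66 - 3.720·0.541176 = 2.647
Σt over all 6·5 pixels = 180918/2125 ≈ 85.1378824
V = pitch²·Σt = 0.62²·180918/2125 = 32.727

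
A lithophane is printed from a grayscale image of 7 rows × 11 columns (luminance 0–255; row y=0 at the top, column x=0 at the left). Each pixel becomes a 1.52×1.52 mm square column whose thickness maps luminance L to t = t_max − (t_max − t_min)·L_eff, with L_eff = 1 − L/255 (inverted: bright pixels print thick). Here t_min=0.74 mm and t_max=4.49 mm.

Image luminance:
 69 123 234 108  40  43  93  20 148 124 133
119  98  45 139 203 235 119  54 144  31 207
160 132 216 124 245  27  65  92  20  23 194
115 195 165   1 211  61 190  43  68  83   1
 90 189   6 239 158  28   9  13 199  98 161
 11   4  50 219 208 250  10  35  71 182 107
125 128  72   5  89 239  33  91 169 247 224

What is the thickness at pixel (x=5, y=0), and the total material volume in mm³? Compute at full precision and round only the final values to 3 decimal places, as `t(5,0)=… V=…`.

t(5,0)=1.372 V=427.887

span = t_max - t_min = 4.49 - 0.74 = 3.750
L(5,0) = 43, L_eff = 1 - 43/255 = 0.831373 (inverted)
t(5,0) = 4.49 - 3.750·0.831373 = 1.372
Σt over all 7·11 pixels = 314841/1700 ≈ 185.2005882
V = pitch²·Σt = 1.52²·314841/1700 = 427.887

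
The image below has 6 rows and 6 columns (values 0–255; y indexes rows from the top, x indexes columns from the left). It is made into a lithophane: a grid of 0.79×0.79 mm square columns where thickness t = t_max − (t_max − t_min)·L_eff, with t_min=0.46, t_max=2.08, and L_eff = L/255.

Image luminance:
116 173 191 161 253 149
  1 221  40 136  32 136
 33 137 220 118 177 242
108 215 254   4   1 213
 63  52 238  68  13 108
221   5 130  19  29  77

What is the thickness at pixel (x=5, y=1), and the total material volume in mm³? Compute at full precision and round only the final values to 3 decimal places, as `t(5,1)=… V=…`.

t(5,1)=1.216 V=29.470

span = t_max - t_min = 2.08 - 0.46 = 1.620
L(5,1) = 136, L_eff = 136/255 = 0.533333
t(5,1) = 2.08 - 1.620·0.533333 = 1.216
Σt over all 6·6 pixels = 100341/2125 ≈ 47.2192941
V = pitch²·Σt = 0.79²·100341/2125 = 29.470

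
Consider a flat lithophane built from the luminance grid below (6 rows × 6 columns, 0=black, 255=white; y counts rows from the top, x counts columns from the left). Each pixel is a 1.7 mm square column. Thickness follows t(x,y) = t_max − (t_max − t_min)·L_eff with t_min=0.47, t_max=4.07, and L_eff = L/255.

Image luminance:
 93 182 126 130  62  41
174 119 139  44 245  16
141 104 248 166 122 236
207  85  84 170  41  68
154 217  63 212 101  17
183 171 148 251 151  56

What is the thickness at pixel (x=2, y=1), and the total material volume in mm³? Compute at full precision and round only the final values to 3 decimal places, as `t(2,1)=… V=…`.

span = t_max - t_min = 4.07 - 0.47 = 3.600
L(2,1) = 139, L_eff = 139/255 = 0.545098
t(2,1) = 4.07 - 3.600·0.545098 = 2.108
Σt over all 6·6 pixels = 33669/425 ≈ 79.2211765
V = pitch²·Σt = 1.7²·33669/425 = 228.949

t(2,1)=2.108 V=228.949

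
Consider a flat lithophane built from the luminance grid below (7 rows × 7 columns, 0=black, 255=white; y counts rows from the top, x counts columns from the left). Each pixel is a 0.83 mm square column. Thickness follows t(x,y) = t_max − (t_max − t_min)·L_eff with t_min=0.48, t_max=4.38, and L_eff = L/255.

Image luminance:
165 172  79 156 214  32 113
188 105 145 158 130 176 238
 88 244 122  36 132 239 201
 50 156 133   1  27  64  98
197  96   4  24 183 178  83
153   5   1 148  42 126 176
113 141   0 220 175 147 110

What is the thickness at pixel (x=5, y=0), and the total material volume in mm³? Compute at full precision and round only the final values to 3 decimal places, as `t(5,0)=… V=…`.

t(5,0)=3.891 V=84.804

span = t_max - t_min = 4.38 - 0.48 = 3.900
L(5,0) = 32, L_eff = 32/255 = 0.125490
t(5,0) = 4.38 - 3.900·0.125490 = 3.891
Σt over all 7·7 pixels = 123.1
V = pitch²·Σt = 0.83²·123.1 = 84.804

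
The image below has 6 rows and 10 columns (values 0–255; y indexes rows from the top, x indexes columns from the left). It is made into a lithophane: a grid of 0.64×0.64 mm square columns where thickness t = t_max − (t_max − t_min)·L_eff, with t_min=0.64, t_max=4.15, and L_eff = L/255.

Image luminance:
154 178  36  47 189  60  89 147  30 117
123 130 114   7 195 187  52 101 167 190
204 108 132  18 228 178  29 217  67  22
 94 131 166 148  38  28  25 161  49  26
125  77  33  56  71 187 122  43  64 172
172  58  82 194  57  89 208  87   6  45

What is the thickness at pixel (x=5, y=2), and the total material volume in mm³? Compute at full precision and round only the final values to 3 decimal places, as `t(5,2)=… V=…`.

span = t_max - t_min = 4.15 - 0.64 = 3.510
L(5,2) = 178, L_eff = 178/255 = 0.698039
t(5,2) = 4.15 - 3.510·0.698039 = 1.700
Σt over all 6·10 pixels = 137589/850 ≈ 161.8694118
V = pitch²·Σt = 0.64²·137589/850 = 66.302

t(5,2)=1.700 V=66.302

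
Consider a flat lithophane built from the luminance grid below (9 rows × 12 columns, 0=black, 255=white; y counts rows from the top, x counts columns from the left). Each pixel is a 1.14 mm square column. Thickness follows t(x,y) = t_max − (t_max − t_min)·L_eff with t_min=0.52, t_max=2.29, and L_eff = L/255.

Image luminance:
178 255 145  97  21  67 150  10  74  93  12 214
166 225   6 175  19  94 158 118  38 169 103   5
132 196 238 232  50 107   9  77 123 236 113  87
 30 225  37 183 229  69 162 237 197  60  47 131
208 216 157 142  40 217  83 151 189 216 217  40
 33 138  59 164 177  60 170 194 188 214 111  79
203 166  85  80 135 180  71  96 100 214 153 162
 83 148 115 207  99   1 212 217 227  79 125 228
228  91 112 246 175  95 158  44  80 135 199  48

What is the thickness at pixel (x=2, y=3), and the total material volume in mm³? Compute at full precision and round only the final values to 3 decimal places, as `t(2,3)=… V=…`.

span = t_max - t_min = 2.29 - 0.52 = 1.770
L(2,3) = 37, L_eff = 37/255 = 0.145098
t(2,3) = 2.29 - 1.770·0.145098 = 2.033
Σt over all 9·12 pixels = 1260939/8500 ≈ 148.3457647
V = pitch²·Σt = 1.14²·1260939/8500 = 192.790

t(2,3)=2.033 V=192.790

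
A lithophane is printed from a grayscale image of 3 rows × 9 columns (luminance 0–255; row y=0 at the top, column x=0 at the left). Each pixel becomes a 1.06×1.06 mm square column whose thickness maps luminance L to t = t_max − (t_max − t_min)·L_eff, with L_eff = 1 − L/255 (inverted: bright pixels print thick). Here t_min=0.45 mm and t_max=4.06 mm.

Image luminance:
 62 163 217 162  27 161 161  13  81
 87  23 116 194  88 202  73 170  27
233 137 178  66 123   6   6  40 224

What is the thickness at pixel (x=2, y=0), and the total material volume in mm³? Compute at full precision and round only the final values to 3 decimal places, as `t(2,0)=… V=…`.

span = t_max - t_min = 4.06 - 0.45 = 3.610
L(2,0) = 217, L_eff = 1 - 217/255 = 0.149020 (inverted)
t(2,0) = 4.06 - 3.610·0.149020 = 3.522
Σt over all 3·9 pixels = 281453/5100 ≈ 55.1868627
V = pitch²·Σt = 1.06²·281453/5100 = 62.008

t(2,0)=3.522 V=62.008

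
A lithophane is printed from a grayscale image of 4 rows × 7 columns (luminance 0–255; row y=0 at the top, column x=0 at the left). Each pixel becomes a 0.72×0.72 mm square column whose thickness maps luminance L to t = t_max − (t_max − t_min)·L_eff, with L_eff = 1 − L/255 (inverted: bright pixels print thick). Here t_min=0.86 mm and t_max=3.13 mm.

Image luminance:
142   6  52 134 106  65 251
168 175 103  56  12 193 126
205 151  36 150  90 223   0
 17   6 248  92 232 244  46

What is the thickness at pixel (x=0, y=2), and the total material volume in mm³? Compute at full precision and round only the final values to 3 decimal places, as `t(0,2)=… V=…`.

span = t_max - t_min = 3.13 - 0.86 = 2.270
L(0,2) = 205, L_eff = 1 - 205/255 = 0.196078 (inverted)
t(0,2) = 3.13 - 2.270·0.196078 = 2.685
Σt over all 4·7 pixels = 1369723/25500 ≈ 53.7146275
V = pitch²·Σt = 0.72²·1369723/25500 = 27.846

t(0,2)=2.685 V=27.846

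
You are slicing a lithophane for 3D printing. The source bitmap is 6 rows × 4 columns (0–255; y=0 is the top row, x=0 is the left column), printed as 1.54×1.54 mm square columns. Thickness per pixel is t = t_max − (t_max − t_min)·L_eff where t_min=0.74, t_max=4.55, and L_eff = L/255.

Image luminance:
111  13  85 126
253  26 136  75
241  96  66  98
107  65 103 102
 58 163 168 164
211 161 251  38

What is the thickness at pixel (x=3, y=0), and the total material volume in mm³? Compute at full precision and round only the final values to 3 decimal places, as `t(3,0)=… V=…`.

span = t_max - t_min = 4.55 - 0.74 = 3.810
L(3,0) = 126, L_eff = 126/255 = 0.494118
t(3,0) = 4.55 - 3.810·0.494118 = 2.667
Σt over all 6·4 pixels = 557741/8500 ≈ 65.6165882
V = pitch²·Σt = 1.54²·557741/8500 = 155.616

t(3,0)=2.667 V=155.616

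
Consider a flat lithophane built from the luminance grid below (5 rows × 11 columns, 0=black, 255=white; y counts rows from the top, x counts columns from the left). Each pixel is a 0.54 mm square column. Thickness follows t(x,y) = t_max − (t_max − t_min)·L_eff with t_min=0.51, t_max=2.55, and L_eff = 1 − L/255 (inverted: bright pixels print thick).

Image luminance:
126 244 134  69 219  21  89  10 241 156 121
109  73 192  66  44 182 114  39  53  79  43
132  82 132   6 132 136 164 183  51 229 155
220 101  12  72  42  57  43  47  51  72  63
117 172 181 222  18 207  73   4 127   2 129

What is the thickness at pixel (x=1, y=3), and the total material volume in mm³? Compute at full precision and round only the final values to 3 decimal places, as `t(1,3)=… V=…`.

t(1,3)=1.318 V=21.845

span = t_max - t_min = 2.55 - 0.51 = 2.040
L(1,3) = 101, L_eff = 1 - 101/255 = 0.603922 (inverted)
t(1,3) = 2.55 - 2.040·0.603922 = 1.318
Σt over all 5·11 pixels = 74.914
V = pitch²·Σt = 0.54²·74.914 = 21.845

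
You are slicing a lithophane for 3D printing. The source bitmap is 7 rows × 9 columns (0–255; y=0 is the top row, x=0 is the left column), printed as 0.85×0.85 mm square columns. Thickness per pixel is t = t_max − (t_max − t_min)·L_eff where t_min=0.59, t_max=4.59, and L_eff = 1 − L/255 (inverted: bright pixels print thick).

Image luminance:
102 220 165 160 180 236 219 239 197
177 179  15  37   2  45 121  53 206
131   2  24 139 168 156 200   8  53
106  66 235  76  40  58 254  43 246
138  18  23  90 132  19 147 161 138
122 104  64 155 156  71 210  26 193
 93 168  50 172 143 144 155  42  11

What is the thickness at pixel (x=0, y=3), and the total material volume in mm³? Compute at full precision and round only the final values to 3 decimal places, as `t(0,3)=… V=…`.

t(0,3)=2.253 V=111.889

span = t_max - t_min = 4.59 - 0.59 = 4.000
L(0,3) = 106, L_eff = 1 - 106/255 = 0.584314 (inverted)
t(0,3) = 4.59 - 4.000·0.584314 = 2.253
Σt over all 7·9 pixels = 263269/1700 ≈ 154.8641176
V = pitch²·Σt = 0.85²·263269/1700 = 111.889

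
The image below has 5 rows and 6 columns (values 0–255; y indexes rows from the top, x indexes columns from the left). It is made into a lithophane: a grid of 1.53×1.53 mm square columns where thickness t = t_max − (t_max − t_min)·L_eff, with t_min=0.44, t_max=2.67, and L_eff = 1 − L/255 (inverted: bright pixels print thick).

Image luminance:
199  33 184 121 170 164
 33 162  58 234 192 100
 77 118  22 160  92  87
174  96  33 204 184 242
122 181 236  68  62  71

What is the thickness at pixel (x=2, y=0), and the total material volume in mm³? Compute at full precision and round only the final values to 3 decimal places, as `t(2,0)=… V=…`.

t(2,0)=2.049 V=110.308

span = t_max - t_min = 2.67 - 0.44 = 2.230
L(2,0) = 184, L_eff = 1 - 184/255 = 0.278431 (inverted)
t(2,0) = 2.67 - 2.230·0.278431 = 2.049
Σt over all 5·6 pixels = 400539/8500 ≈ 47.1222353
V = pitch²·Σt = 1.53²·400539/8500 = 110.308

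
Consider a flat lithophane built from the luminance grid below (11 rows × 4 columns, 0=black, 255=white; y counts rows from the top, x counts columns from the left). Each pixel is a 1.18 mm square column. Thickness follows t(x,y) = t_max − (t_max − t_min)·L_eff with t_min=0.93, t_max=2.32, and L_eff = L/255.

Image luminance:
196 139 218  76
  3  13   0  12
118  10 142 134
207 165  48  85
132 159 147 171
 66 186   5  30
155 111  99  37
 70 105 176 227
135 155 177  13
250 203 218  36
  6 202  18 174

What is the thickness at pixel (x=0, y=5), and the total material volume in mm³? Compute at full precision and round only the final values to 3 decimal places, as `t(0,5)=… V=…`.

t(0,5)=1.960 V=103.966

span = t_max - t_min = 2.32 - 0.93 = 1.390
L(0,5) = 66, L_eff = 66/255 = 0.258824
t(0,5) = 2.32 - 1.390·0.258824 = 1.960
Σt over all 11·4 pixels = 1904009/25500 ≈ 74.6670196
V = pitch²·Σt = 1.18²·1904009/25500 = 103.966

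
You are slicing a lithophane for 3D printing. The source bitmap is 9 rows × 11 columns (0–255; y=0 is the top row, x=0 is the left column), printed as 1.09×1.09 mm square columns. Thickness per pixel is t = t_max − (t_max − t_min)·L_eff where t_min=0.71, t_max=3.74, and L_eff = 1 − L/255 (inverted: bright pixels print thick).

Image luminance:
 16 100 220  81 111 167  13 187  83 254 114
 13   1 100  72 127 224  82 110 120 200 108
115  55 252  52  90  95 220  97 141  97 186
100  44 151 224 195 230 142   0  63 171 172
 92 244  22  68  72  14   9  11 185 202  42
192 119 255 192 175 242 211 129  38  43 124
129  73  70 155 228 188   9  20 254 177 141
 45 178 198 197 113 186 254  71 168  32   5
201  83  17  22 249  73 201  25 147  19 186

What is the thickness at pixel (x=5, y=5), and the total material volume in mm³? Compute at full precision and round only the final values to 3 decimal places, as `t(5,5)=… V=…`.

t(5,5)=3.586 V=255.603

span = t_max - t_min = 3.74 - 0.71 = 3.030
L(5,5) = 242, L_eff = 1 - 242/255 = 0.050980 (inverted)
t(5,5) = 3.74 - 3.030·0.050980 = 3.586
Σt over all 9·11 pixels = 365731/1700 ≈ 215.1358824
V = pitch²·Σt = 1.09²·365731/1700 = 255.603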